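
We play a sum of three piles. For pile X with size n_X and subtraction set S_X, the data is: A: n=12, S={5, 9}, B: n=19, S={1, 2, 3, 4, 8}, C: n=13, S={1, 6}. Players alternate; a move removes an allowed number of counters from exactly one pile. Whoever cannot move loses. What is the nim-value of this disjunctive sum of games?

Pile A, S = {5, 9}:
n :  0  1  2  3  4  5  6  7  8  9 10 11 12
G :  0  0  0  0  0  1  1  1  1  1  2  2  2
G_A(12) = 2.
Pile B, S = {1, 2, 3, 4, 8}:
n :  0  1  2  3  4  5  6  7  8  9 10 11 12 13 14 15 16 17 18 19
G :  0  1  2  3  4  0  1  2  3  4  0  1  2  3  4  0  1  2  3  4
G_B(19) = 4.
Pile C, S = {1, 6}:
n :  0  1  2  3  4  5  6  7  8  9 10 11 12 13
G :  0  1  0  1  0  1  2  0  1  0  1  0  1  2
G_C(13) = 2.
Combined Grundy value = 2 ⊕ 4 ⊕ 2 = 4.

4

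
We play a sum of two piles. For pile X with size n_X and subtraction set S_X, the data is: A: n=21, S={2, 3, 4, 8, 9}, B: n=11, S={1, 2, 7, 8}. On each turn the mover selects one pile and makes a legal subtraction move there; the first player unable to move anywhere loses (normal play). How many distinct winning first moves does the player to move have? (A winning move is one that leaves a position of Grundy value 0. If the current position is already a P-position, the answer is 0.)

Pile A, S = {2, 3, 4, 8, 9}:
n :  0  1  2  3  4  5  6  7  8  9 10 11 12 13 14 15 16 17 18 19 20 21
G :  0  0  1  1  2  2  0  0  1  1  2  2  0  0  1  1  2  2  0  0  1  1
G_A(21) = 1.
Pile B, S = {1, 2, 7, 8}:
n :  0  1  2  3  4  5  6  7  8  9 10 11
G :  0  1  2  0  1  2  0  1  2  0  1  2
G_B(11) = 2.
Combined Grundy value = 1 ⊕ 2 = 3.
A winning move leaves total XOR = 0, i.e. changes one component's Grundy value g to g ⊕ X where X is the current total.
Pile A: need g' = 1⊕3 = 2. Options: 21−2→G=0, 21−3→G=0, 21−4→G=2, 21−8→G=0, 21−9→G=0. Hits: 1.
Pile B: need g' = 2⊕3 = 1. Options: 11−1→G=1, 11−2→G=0, 11−7→G=1, 11−8→G=0. Hits: 2.

3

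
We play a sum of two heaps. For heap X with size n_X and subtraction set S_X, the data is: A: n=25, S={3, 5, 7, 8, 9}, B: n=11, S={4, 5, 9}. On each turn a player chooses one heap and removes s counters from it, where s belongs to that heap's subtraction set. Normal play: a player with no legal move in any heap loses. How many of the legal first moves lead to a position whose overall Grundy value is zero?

Heap A, S = {3, 5, 7, 8, 9}:
G(0) = 0
G(1) = mex{} = 0
G(2) = mex{} = 0
G(3) = mex{0} = 1
G(4) = mex{0} = 1
G(5) = mex{0,0} = 1
G(6) = mex{1,0} = 2
G(7) = mex{1,0,0} = 2
G(8) = mex{1,1,0,0} = 2
G(9) = mex{2,1,0,0,0} = 3
G(10) = mex{2,1,1,0,0} = 3
G(11) = mex{2,2,1,1,0} = 3
G(12) = mex{3,2,1,1,1} = 0
G(13) = mex{3,2,2,1,1} = 0
G(14) = mex{3,3,2,2,1} = 0
G(15) = mex{0,3,2,2,2} = 1
G(16) = mex{0,3,3,2,2} = 1
G(17) = mex{0,0,3,3,2} = 1
G(18) = mex{1,0,3,3,3} = 2
G(19) = mex{1,0,0,3,3} = 2
G(20) = mex{1,1,0,0,3} = 2
G(21) = mex{2,1,0,0,0} = 3
G(22) = mex{2,1,1,0,0} = 3
G(23) = mex{2,2,1,1,0} = 3
G(24) = mex{3,2,1,1,1} = 0
G(25) = mex{3,2,2,1,1} = 0
G_A(25) = 0.
Heap B, S = {4, 5, 9}:
n :  0  1  2  3  4  5  6  7  8  9 10 11
G :  0  0  0  0  1  1  1  1  2  2  2  2
G_B(11) = 2.
Combined Grundy value = 0 ⊕ 2 = 2.
A winning move leaves total XOR = 0, i.e. changes one component's Grundy value g to g ⊕ X where X is the current total.
Heap A: need g' = 0⊕2 = 2. Options: 25−3→G=3, 25−5→G=2, 25−7→G=2, 25−8→G=1, 25−9→G=1. Hits: 2.
Heap B: need g' = 2⊕2 = 0. Options: 11−4→G=1, 11−5→G=1, 11−9→G=0. Hits: 1.

3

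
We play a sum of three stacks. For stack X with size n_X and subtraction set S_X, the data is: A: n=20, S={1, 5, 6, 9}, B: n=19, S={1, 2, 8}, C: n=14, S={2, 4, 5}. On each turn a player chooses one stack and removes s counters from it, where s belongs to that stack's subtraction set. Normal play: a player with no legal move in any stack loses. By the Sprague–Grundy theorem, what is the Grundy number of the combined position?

Stack A, S = {1, 5, 6, 9}:
n :  0  1  2  3  4  5  6  7  8  9 10 11 12 13 14 15 16 17 18 19 20
G :  0  1  0  1  0  1  2  3  2  3  2  3  0  1  0  1  0  1  2  3  2
G_A(20) = 2.
Stack B, S = {1, 2, 8}:
G(0) = 0
G(1) = mex{0} = 1
G(2) = mex{1,0} = 2
G(3) = mex{2,1} = 0
G(4) = mex{0,2} = 1
G(5) = mex{1,0} = 2
G(6) = mex{2,1} = 0
G(7) = mex{0,2} = 1
G(8) = mex{1,0,0} = 2
G(9) = mex{2,1,1} = 0
G(10) = mex{0,2,2} = 1
G(11) = mex{1,0,0} = 2
G(12) = mex{2,1,1} = 0
G(13) = mex{0,2,2} = 1
G(14) = mex{1,0,0} = 2
G(15) = mex{2,1,1} = 0
G(16) = mex{0,2,2} = 1
G(17) = mex{1,0,0} = 2
G(18) = mex{2,1,1} = 0
G(19) = mex{0,2,2} = 1
G_B(19) = 1.
Stack C, S = {2, 4, 5}:
n :  0  1  2  3  4  5  6  7  8  9 10 11 12 13 14
G :  0  0  1  1  2  2  3  0  0  1  1  2  2  3  0
G_C(14) = 0.
Combined Grundy value = 2 ⊕ 1 ⊕ 0 = 3.

3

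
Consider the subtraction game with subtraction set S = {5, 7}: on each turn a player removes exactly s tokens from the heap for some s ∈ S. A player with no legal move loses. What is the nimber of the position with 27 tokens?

0

n :  0  1  2  3  4  5  6  7  8  9 10 11 12 13 14 15 16 17 18 19 20 21 22 23 24 25 26 27
G :  0  0  0  0  0  1  1  1  1  1  2  2  0  0  0  0  0  1  1  1  1  1  2  2  0  0  0  0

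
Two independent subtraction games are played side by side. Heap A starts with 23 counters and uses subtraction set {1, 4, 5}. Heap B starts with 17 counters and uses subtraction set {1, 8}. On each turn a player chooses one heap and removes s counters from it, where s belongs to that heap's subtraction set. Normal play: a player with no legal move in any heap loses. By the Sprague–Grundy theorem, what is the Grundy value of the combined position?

1

Heap A, S = {1, 4, 5}:
n :  0  1  2  3  4  5  6  7  8  9 10 11 12 13 14 15 16 17 18 19 20 21 22 23
G :  0  1  0  1  2  3  2  3  0  1  0  1  2  3  2  3  0  1  0  1  2  3  2  3
G_A(23) = 3.
Heap B, S = {1, 8}:
G(0) = 0
G(1) = mex{0} = 1
G(2) = mex{1} = 0
G(3) = mex{0} = 1
G(4) = mex{1} = 0
G(5) = mex{0} = 1
G(6) = mex{1} = 0
G(7) = mex{0} = 1
G(8) = mex{1,0} = 2
G(9) = mex{2,1} = 0
G(10) = mex{0,0} = 1
G(11) = mex{1,1} = 0
G(12) = mex{0,0} = 1
G(13) = mex{1,1} = 0
G(14) = mex{0,0} = 1
G(15) = mex{1,1} = 0
G(16) = mex{0,2} = 1
G(17) = mex{1,0} = 2
G_B(17) = 2.
Combined Grundy value = 3 ⊕ 2 = 1.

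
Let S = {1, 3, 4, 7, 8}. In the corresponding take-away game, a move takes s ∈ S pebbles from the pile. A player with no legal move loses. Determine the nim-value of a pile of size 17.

n :  0  1  2  3  4  5  6  7  8  9 10 11 12 13 14 15 16 17
G :  0  1  0  1  2  3  2  3  4  5  4  0  1  0  1  2  3  2

2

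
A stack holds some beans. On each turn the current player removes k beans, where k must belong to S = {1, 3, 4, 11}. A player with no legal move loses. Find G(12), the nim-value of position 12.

G(0) = 0
G(1) = mex{0} = 1
G(2) = mex{1} = 0
G(3) = mex{0,0} = 1
G(4) = mex{1,1,0} = 2
G(5) = mex{2,0,1} = 3
G(6) = mex{3,1,0} = 2
G(7) = mex{2,2,1} = 0
G(8) = mex{0,3,2} = 1
G(9) = mex{1,2,3} = 0
G(10) = mex{0,0,2} = 1
G(11) = mex{1,1,0,0} = 2
G(12) = mex{2,0,1,1} = 3

3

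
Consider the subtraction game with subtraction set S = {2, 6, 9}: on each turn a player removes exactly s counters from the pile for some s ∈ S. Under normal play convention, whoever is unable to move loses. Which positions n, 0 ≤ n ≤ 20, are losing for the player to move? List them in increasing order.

G(0) = 0
G(1) = mex{} = 0
G(2) = mex{0} = 1
G(3) = mex{0} = 1
G(4) = mex{1} = 0
G(5) = mex{1} = 0
G(6) = mex{0,0} = 1
G(7) = mex{0,0} = 1
G(8) = mex{1,1} = 0
G(9) = mex{1,1,0} = 2
G(10) = mex{0,0,0} = 1
G(11) = mex{2,0,1} = 3
G(12) = mex{1,1,1} = 0
G(13) = mex{3,1,0} = 2
G(14) = mex{0,0,0} = 1
G(15) = mex{2,2,1} = 0
G(16) = mex{1,1,1} = 0
G(17) = mex{0,3,0} = 1
G(18) = mex{0,0,2} = 1
G(19) = mex{1,2,1} = 0
G(20) = mex{1,1,3} = 0
P-positions are exactly the n with G(n) = 0.

0, 1, 4, 5, 8, 12, 15, 16, 19, 20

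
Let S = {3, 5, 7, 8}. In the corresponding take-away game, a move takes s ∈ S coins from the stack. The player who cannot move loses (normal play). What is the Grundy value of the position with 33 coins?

G(0) = 0
G(1) = mex{} = 0
G(2) = mex{} = 0
G(3) = mex{0} = 1
G(4) = mex{0} = 1
G(5) = mex{0,0} = 1
G(6) = mex{1,0} = 2
G(7) = mex{1,0,0} = 2
G(8) = mex{1,1,0,0} = 2
G(9) = mex{2,1,0,0} = 3
G(10) = mex{2,1,1,0} = 3
G(11) = mex{2,2,1,1} = 0
G(12) = mex{3,2,1,1} = 0
G(13) = mex{3,2,2,1} = 0
G(14) = mex{0,3,2,2} = 1
G(15) = mex{0,3,2,2} = 1
G(16) = mex{0,0,3,2} = 1
G(17) = mex{1,0,3,3} = 2
G(18) = mex{1,0,0,3} = 2
G(19) = mex{1,1,0,0} = 2
G(20) = mex{2,1,0,0} = 3
G(21) = mex{2,1,1,0} = 3
G(22) = mex{2,2,1,1} = 0
G(23) = mex{3,2,1,1} = 0
G(24) = mex{3,2,2,1} = 0
G(25) = mex{0,3,2,2} = 1
G(26) = mex{0,3,2,2} = 1
G(27) = mex{0,0,3,2} = 1
G(28) = mex{1,0,3,3} = 2
G(29) = mex{1,0,0,3} = 2
G(30) = mex{1,1,0,0} = 2
G(31) = mex{2,1,0,0} = 3
G(32) = mex{2,1,1,0} = 3
G(33) = mex{2,2,1,1} = 0

0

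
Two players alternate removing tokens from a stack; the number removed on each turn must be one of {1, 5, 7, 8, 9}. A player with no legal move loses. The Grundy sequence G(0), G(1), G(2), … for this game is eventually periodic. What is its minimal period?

16

n :  0  1  2  3  4  5  6  7  8  9 10 11 12 13 14 15 16 17 18 19 20 21 22 23 24 25 26 27 28 29 30 31 32 33
G :  0  1  0  1  0  1  0  1  2  3  2  3  2  3  2  3  0  1  0  1  0  1  0  1  2  3  2  3  2  3  2  3  0  1
G(n+16) = G(n) holds for n = 0,…,8 (a full window of length max(S) = 9), so the sequence is purely periodic with period 16.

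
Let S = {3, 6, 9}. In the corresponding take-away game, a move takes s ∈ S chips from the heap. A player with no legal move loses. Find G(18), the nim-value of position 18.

2

n :  0  1  2  3  4  5  6  7  8  9 10 11 12 13 14 15 16 17 18
G :  0  0  0  1  1  1  2  2  2  3  3  3  0  0  0  1  1  1  2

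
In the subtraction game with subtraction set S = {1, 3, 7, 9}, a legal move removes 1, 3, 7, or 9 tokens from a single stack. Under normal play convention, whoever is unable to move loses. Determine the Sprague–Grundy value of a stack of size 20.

0

G(0) = 0
G(1) = mex{0} = 1
G(2) = mex{1} = 0
G(3) = mex{0,0} = 1
G(4) = mex{1,1} = 0
G(5) = mex{0,0} = 1
G(6) = mex{1,1} = 0
G(7) = mex{0,0,0} = 1
G(8) = mex{1,1,1} = 0
G(9) = mex{0,0,0,0} = 1
G(10) = mex{1,1,1,1} = 0
G(11) = mex{0,0,0,0} = 1
G(12) = mex{1,1,1,1} = 0
G(13) = mex{0,0,0,0} = 1
G(14) = mex{1,1,1,1} = 0
G(15) = mex{0,0,0,0} = 1
G(16) = mex{1,1,1,1} = 0
G(17) = mex{0,0,0,0} = 1
G(18) = mex{1,1,1,1} = 0
G(19) = mex{0,0,0,0} = 1
G(20) = mex{1,1,1,1} = 0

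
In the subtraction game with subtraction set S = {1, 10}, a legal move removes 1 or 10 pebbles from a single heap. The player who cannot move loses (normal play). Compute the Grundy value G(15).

G(0) = 0
G(1) = mex{0} = 1
G(2) = mex{1} = 0
G(3) = mex{0} = 1
G(4) = mex{1} = 0
G(5) = mex{0} = 1
G(6) = mex{1} = 0
G(7) = mex{0} = 1
G(8) = mex{1} = 0
G(9) = mex{0} = 1
G(10) = mex{1,0} = 2
G(11) = mex{2,1} = 0
G(12) = mex{0,0} = 1
G(13) = mex{1,1} = 0
G(14) = mex{0,0} = 1
G(15) = mex{1,1} = 0

0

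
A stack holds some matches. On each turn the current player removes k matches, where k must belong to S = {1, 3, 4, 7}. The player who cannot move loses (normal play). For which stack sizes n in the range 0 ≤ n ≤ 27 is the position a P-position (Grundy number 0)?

G(0) = 0
G(1) = mex{0} = 1
G(2) = mex{1} = 0
G(3) = mex{0,0} = 1
G(4) = mex{1,1,0} = 2
G(5) = mex{2,0,1} = 3
G(6) = mex{3,1,0} = 2
G(7) = mex{2,2,1,0} = 3
G(8) = mex{3,3,2,1} = 0
G(9) = mex{0,2,3,0} = 1
G(10) = mex{1,3,2,1} = 0
G(11) = mex{0,0,3,2} = 1
G(12) = mex{1,1,0,3} = 2
G(13) = mex{2,0,1,2} = 3
G(14) = mex{3,1,0,3} = 2
G(15) = mex{2,2,1,0} = 3
G(16) = mex{3,3,2,1} = 0
G(17) = mex{0,2,3,0} = 1
G(18) = mex{1,3,2,1} = 0
G(19) = mex{0,0,3,2} = 1
G(20) = mex{1,1,0,3} = 2
G(21) = mex{2,0,1,2} = 3
G(22) = mex{3,1,0,3} = 2
G(23) = mex{2,2,1,0} = 3
G(24) = mex{3,3,2,1} = 0
G(25) = mex{0,2,3,0} = 1
G(26) = mex{1,3,2,1} = 0
G(27) = mex{0,0,3,2} = 1
P-positions are exactly the n with G(n) = 0.

0, 2, 8, 10, 16, 18, 24, 26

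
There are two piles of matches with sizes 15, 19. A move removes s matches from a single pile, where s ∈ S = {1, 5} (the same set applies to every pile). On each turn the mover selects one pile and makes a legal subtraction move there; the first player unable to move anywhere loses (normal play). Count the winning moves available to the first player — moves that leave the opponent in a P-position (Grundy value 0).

0

All piles use S = {1, 5}:
G(0) = 0
G(1) = mex{0} = 1
G(2) = mex{1} = 0
G(3) = mex{0} = 1
G(4) = mex{1} = 0
G(5) = mex{0,0} = 1
G(6) = mex{1,1} = 0
G(7) = mex{0,0} = 1
G(8) = mex{1,1} = 0
G(9) = mex{0,0} = 1
G(10) = mex{1,1} = 0
G(11) = mex{0,0} = 1
G(12) = mex{1,1} = 0
G(13) = mex{0,0} = 1
G(14) = mex{1,1} = 0
G(15) = mex{0,0} = 1
G(16) = mex{1,1} = 0
G(17) = mex{0,0} = 1
G(18) = mex{1,1} = 0
G(19) = mex{0,0} = 1
Pile A: G(15) = 1.
Pile B: G(19) = 1.
Combined Grundy value = 1 ⊕ 1 = 0.
A winning move leaves total XOR = 0, i.e. changes one component's Grundy value g to g ⊕ X where X is the current total.
Pile A: target g' = 1⊕0 = 1, but every legal move changes the Grundy value (mex property), so 0 moves.
Pile B: target g' = 1⊕0 = 1, but every legal move changes the Grundy value (mex property), so 0 moves.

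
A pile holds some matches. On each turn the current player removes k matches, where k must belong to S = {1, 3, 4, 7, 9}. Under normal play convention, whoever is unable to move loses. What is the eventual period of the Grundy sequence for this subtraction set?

8

G(0) = 0
G(1) = mex{0} = 1
G(2) = mex{1} = 0
G(3) = mex{0,0} = 1
G(4) = mex{1,1,0} = 2
G(5) = mex{2,0,1} = 3
G(6) = mex{3,1,0} = 2
G(7) = mex{2,2,1,0} = 3
G(8) = mex{3,3,2,1} = 0
G(9) = mex{0,2,3,0,0} = 1
G(10) = mex{1,3,2,1,1} = 0
G(11) = mex{0,0,3,2,0} = 1
G(12) = mex{1,1,0,3,1} = 2
G(13) = mex{2,0,1,2,2} = 3
G(14) = mex{3,1,0,3,3} = 2
G(15) = mex{2,2,1,0,2} = 3
G(16) = mex{3,3,2,1,3} = 0
G(17) = mex{0,2,3,0,0} = 1
G(18) = mex{1,3,2,1,1} = 0
G(n+8) = G(n) holds for n = 0,…,8 (a full window of length max(S) = 9), so the sequence is purely periodic with period 8.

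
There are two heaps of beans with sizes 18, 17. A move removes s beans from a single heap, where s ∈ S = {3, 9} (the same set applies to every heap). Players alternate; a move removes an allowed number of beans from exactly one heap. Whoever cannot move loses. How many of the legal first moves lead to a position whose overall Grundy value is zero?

4

All heaps use S = {3, 9}:
G(0) = 0
G(1) = mex{} = 0
G(2) = mex{} = 0
G(3) = mex{0} = 1
G(4) = mex{0} = 1
G(5) = mex{0} = 1
G(6) = mex{1} = 0
G(7) = mex{1} = 0
G(8) = mex{1} = 0
G(9) = mex{0,0} = 1
G(10) = mex{0,0} = 1
G(11) = mex{0,0} = 1
G(12) = mex{1,1} = 0
G(13) = mex{1,1} = 0
G(14) = mex{1,1} = 0
G(15) = mex{0,0} = 1
G(16) = mex{0,0} = 1
G(17) = mex{0,0} = 1
G(18) = mex{1,1} = 0
Heap A: G(18) = 0.
Heap B: G(17) = 1.
Combined Grundy value = 0 ⊕ 1 = 1.
A winning move leaves total XOR = 0, i.e. changes one component's Grundy value g to g ⊕ X where X is the current total.
Heap A: need g' = 0⊕1 = 1. Options: 18−3→G=1, 18−9→G=1. Hits: 2.
Heap B: need g' = 1⊕1 = 0. Options: 17−3→G=0, 17−9→G=0. Hits: 2.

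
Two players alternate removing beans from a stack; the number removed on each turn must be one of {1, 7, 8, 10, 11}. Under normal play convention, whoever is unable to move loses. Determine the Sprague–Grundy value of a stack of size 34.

G(0) = 0
G(1) = mex{0} = 1
G(2) = mex{1} = 0
G(3) = mex{0} = 1
G(4) = mex{1} = 0
G(5) = mex{0} = 1
G(6) = mex{1} = 0
G(7) = mex{0,0} = 1
G(8) = mex{1,1,0} = 2
G(9) = mex{2,0,1} = 3
G(10) = mex{3,1,0,0} = 2
G(11) = mex{2,0,1,1,0} = 3
G(12) = mex{3,1,0,0,1} = 2
G(13) = mex{2,0,1,1,0} = 3
G(14) = mex{3,1,0,0,1} = 2
G(15) = mex{2,2,1,1,0} = 3
G(16) = mex{3,3,2,0,1} = 4
G(17) = mex{4,2,3,1,0} = 5
G(18) = mex{5,3,2,2,1} = 0
G(19) = mex{0,2,3,3,2} = 1
G(20) = mex{1,3,2,2,3} = 0
G(21) = mex{0,2,3,3,2} = 1
G(22) = mex{1,3,2,2,3} = 0
G(23) = mex{0,4,3,3,2} = 1
G(24) = mex{1,5,4,2,3} = 0
G(25) = mex{0,0,5,3,2} = 1
G(26) = mex{1,1,0,4,3} = 2
G(27) = mex{2,0,1,5,4} = 3
G(28) = mex{3,1,0,0,5} = 2
G(29) = mex{2,0,1,1,0} = 3
G(30) = mex{3,1,0,0,1} = 2
G(31) = mex{2,0,1,1,0} = 3
G(32) = mex{3,1,0,0,1} = 2
G(33) = mex{2,2,1,1,0} = 3
G(34) = mex{3,3,2,0,1} = 4

4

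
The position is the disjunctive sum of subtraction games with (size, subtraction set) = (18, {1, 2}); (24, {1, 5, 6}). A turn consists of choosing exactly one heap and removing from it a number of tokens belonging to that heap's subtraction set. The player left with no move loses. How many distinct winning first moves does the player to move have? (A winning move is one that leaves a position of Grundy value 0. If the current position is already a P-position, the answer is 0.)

0

Heap A, S = {1, 2}:
n :  0  1  2  3  4  5  6  7  8  9 10 11 12 13 14 15 16 17 18
G :  0  1  2  0  1  2  0  1  2  0  1  2  0  1  2  0  1  2  0
G_A(18) = 0.
Heap B, S = {1, 5, 6}:
n :  0  1  2  3  4  5  6  7  8  9 10 11 12 13 14 15 16 17 18 19 20 21 22 23 24
G :  0  1  0  1  0  1  2  3  2  3  2  0  1  0  1  0  1  2  3  2  3  2  0  1  0
G_B(24) = 0.
Combined Grundy value = 0 ⊕ 0 = 0.
A winning move leaves total XOR = 0, i.e. changes one component's Grundy value g to g ⊕ X where X is the current total.
Heap A: target g' = 0⊕0 = 0, but every legal move changes the Grundy value (mex property), so 0 moves.
Heap B: target g' = 0⊕0 = 0, but every legal move changes the Grundy value (mex property), so 0 moves.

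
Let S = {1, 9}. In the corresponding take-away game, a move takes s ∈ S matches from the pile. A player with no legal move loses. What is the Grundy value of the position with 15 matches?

n :  0  1  2  3  4  5  6  7  8  9 10 11 12 13 14 15
G :  0  1  0  1  0  1  0  1  0  1  0  1  0  1  0  1

1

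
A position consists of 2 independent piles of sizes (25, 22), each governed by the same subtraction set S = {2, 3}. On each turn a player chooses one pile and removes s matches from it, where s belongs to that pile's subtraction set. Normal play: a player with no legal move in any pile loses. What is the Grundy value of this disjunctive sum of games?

1

All piles use S = {2, 3}:
n :  0  1  2  3  4  5  6  7  8  9 10 11 12 13 14 15 16 17 18 19 20 21 22 23 24 25
G :  0  0  1  1  2  0  0  1  1  2  0  0  1  1  2  0  0  1  1  2  0  0  1  1  2  0
Pile A: G(25) = 0.
Pile B: G(22) = 1.
Combined Grundy value = 0 ⊕ 1 = 1.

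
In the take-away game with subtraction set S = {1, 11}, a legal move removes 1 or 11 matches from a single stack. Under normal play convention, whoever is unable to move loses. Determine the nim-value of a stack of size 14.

n :  0  1  2  3  4  5  6  7  8  9 10 11 12 13 14
G :  0  1  0  1  0  1  0  1  0  1  0  1  0  1  0

0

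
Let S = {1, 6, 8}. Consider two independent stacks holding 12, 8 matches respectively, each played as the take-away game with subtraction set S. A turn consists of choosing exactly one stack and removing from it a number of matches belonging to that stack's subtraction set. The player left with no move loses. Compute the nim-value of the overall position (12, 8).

0

All stacks use S = {1, 6, 8}:
n :  0  1  2  3  4  5  6  7  8  9 10 11 12
G :  0  1  0  1  0  1  2  0  1  0  1  0  1
Stack A: G(12) = 1.
Stack B: G(8) = 1.
Combined Grundy value = 1 ⊕ 1 = 0.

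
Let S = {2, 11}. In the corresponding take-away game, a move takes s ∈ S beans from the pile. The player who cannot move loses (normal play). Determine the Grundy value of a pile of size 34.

n :  0  1  2  3  4  5  6  7  8  9 10 11 12 13 14 15 16 17 18 19 20 21 22 23 24 25 26 27 28 29 30 31 32 33 34
G :  0  0  1  1  0  0  1  1  0  0  1  1  2  0  0  1  1  0  0  1  1  0  0  1  1  2  0  0  1  1  0  0  1  1  0

0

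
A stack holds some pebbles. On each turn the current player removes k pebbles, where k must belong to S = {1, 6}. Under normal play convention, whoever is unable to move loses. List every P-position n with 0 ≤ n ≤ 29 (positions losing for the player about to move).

G(0) = 0
G(1) = mex{0} = 1
G(2) = mex{1} = 0
G(3) = mex{0} = 1
G(4) = mex{1} = 0
G(5) = mex{0} = 1
G(6) = mex{1,0} = 2
G(7) = mex{2,1} = 0
G(8) = mex{0,0} = 1
G(9) = mex{1,1} = 0
G(10) = mex{0,0} = 1
G(11) = mex{1,1} = 0
G(12) = mex{0,2} = 1
G(13) = mex{1,0} = 2
G(14) = mex{2,1} = 0
G(15) = mex{0,0} = 1
G(16) = mex{1,1} = 0
G(17) = mex{0,0} = 1
G(18) = mex{1,1} = 0
G(19) = mex{0,2} = 1
G(20) = mex{1,0} = 2
G(21) = mex{2,1} = 0
G(22) = mex{0,0} = 1
G(23) = mex{1,1} = 0
G(24) = mex{0,0} = 1
G(25) = mex{1,1} = 0
G(26) = mex{0,2} = 1
G(27) = mex{1,0} = 2
G(28) = mex{2,1} = 0
G(29) = mex{0,0} = 1
P-positions are exactly the n with G(n) = 0.

0, 2, 4, 7, 9, 11, 14, 16, 18, 21, 23, 25, 28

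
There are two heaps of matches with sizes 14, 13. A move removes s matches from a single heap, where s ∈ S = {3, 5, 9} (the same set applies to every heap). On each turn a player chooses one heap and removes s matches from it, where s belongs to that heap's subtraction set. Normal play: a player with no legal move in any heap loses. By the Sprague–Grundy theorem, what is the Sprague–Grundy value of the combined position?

2

All heaps use S = {3, 5, 9}:
G(0) = 0
G(1) = mex{} = 0
G(2) = mex{} = 0
G(3) = mex{0} = 1
G(4) = mex{0} = 1
G(5) = mex{0,0} = 1
G(6) = mex{1,0} = 2
G(7) = mex{1,0} = 2
G(8) = mex{1,1} = 0
G(9) = mex{2,1,0} = 3
G(10) = mex{2,1,0} = 3
G(11) = mex{0,2,0} = 1
G(12) = mex{3,2,1} = 0
G(13) = mex{3,0,1} = 2
G(14) = mex{1,3,1} = 0
Heap A: G(14) = 0.
Heap B: G(13) = 2.
Combined Grundy value = 0 ⊕ 2 = 2.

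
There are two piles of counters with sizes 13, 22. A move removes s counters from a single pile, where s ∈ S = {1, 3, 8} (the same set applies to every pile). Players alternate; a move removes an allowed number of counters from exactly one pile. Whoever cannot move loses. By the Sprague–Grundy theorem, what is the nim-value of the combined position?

All piles use S = {1, 3, 8}:
n :  0  1  2  3  4  5  6  7  8  9 10 11 12 13 14 15 16 17 18 19 20 21 22
G :  0  1  0  1  0  1  0  1  2  3  2  0  1  0  1  0  1  0  1  2  3  2  0
Pile A: G(13) = 0.
Pile B: G(22) = 0.
Combined Grundy value = 0 ⊕ 0 = 0.

0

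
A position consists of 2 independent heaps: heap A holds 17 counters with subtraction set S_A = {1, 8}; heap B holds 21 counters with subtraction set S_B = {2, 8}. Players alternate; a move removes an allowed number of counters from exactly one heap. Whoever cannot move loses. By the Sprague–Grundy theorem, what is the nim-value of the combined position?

2

Heap A, S = {1, 8}:
n :  0  1  2  3  4  5  6  7  8  9 10 11 12 13 14 15 16 17
G :  0  1  0  1  0  1  0  1  2  0  1  0  1  0  1  0  1  2
G_A(17) = 2.
Heap B, S = {2, 8}:
n :  0  1  2  3  4  5  6  7  8  9 10 11 12 13 14 15 16 17 18 19 20 21
G :  0  0  1  1  0  0  1  1  2  2  0  0  1  1  0  0  1  1  2  2  0  0
G_B(21) = 0.
Combined Grundy value = 2 ⊕ 0 = 2.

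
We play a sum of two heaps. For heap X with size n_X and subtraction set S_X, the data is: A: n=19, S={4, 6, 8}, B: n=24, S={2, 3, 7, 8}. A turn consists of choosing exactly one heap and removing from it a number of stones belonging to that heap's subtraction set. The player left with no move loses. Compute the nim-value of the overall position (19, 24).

3

Heap A, S = {4, 6, 8}:
G(0) = 0
G(1) = mex{} = 0
G(2) = mex{} = 0
G(3) = mex{} = 0
G(4) = mex{0} = 1
G(5) = mex{0} = 1
G(6) = mex{0,0} = 1
G(7) = mex{0,0} = 1
G(8) = mex{1,0,0} = 2
G(9) = mex{1,0,0} = 2
G(10) = mex{1,1,0} = 2
G(11) = mex{1,1,0} = 2
G(12) = mex{2,1,1} = 0
G(13) = mex{2,1,1} = 0
G(14) = mex{2,2,1} = 0
G(15) = mex{2,2,1} = 0
G(16) = mex{0,2,2} = 1
G(17) = mex{0,2,2} = 1
G(18) = mex{0,0,2} = 1
G(19) = mex{0,0,2} = 1
G_A(19) = 1.
Heap B, S = {2, 3, 7, 8}:
n :  0  1  2  3  4  5  6  7  8  9 10 11 12 13 14 15 16 17 18 19 20 21 22 23 24
G :  0  0  1  1  2  0  0  1  1  2  0  0  1  1  2  0  0  1  1  2  0  0  1  1  2
G_B(24) = 2.
Combined Grundy value = 1 ⊕ 2 = 3.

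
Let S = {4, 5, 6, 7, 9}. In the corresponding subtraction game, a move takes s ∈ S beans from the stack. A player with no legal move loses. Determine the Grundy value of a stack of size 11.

2

n :  0  1  2  3  4  5  6  7  8  9 10 11
G :  0  0  0  0  1  1  1  1  2  2  2  2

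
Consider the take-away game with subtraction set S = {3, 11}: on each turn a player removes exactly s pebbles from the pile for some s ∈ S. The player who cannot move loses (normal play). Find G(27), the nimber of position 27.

2

G(0) = 0
G(1) = mex{} = 0
G(2) = mex{} = 0
G(3) = mex{0} = 1
G(4) = mex{0} = 1
G(5) = mex{0} = 1
G(6) = mex{1} = 0
G(7) = mex{1} = 0
G(8) = mex{1} = 0
G(9) = mex{0} = 1
G(10) = mex{0} = 1
G(11) = mex{0,0} = 1
G(12) = mex{1,0} = 2
G(13) = mex{1,0} = 2
G(14) = mex{1,1} = 0
G(15) = mex{2,1} = 0
G(16) = mex{2,1} = 0
G(17) = mex{0,0} = 1
G(18) = mex{0,0} = 1
G(19) = mex{0,0} = 1
G(20) = mex{1,1} = 0
G(21) = mex{1,1} = 0
G(22) = mex{1,1} = 0
G(23) = mex{0,2} = 1
G(24) = mex{0,2} = 1
G(25) = mex{0,0} = 1
G(26) = mex{1,0} = 2
G(27) = mex{1,0} = 2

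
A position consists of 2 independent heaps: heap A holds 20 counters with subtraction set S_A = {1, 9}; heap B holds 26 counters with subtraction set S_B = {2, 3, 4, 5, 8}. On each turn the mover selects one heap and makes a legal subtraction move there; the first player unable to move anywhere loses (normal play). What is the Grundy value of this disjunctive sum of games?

Heap A, S = {1, 9}:
n :  0  1  2  3  4  5  6  7  8  9 10 11 12 13 14 15 16 17 18 19 20
G :  0  1  0  1  0  1  0  1  0  1  0  1  0  1  0  1  0  1  0  1  0
G_A(20) = 0.
Heap B, S = {2, 3, 4, 5, 8}:
G(0) = 0
G(1) = mex{} = 0
G(2) = mex{0} = 1
G(3) = mex{0,0} = 1
G(4) = mex{1,0,0} = 2
G(5) = mex{1,1,0,0} = 2
G(6) = mex{2,1,1,0} = 3
G(7) = mex{2,2,1,1} = 0
G(8) = mex{3,2,2,1,0} = 4
G(9) = mex{0,3,2,2,0} = 1
G(10) = mex{4,0,3,2,1} = 5
G(11) = mex{1,4,0,3,1} = 2
G(12) = mex{5,1,4,0,2} = 3
G(13) = mex{2,5,1,4,2} = 0
G(14) = mex{3,2,5,1,3} = 0
G(15) = mex{0,3,2,5,0} = 1
G(16) = mex{0,0,3,2,4} = 1
G(17) = mex{1,0,0,3,1} = 2
G(18) = mex{1,1,0,0,5} = 2
G(19) = mex{2,1,1,0,2} = 3
G(20) = mex{2,2,1,1,3} = 0
G(21) = mex{3,2,2,1,0} = 4
G(22) = mex{0,3,2,2,0} = 1
G(23) = mex{4,0,3,2,1} = 5
G(24) = mex{1,4,0,3,1} = 2
G(25) = mex{5,1,4,0,2} = 3
G(26) = mex{2,5,1,4,2} = 0
G_B(26) = 0.
Combined Grundy value = 0 ⊕ 0 = 0.

0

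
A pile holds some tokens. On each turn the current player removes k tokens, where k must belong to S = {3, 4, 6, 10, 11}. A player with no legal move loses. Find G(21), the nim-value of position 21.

G(0) = 0
G(1) = mex{} = 0
G(2) = mex{} = 0
G(3) = mex{0} = 1
G(4) = mex{0,0} = 1
G(5) = mex{0,0} = 1
G(6) = mex{1,0,0} = 2
G(7) = mex{1,1,0} = 2
G(8) = mex{1,1,0} = 2
G(9) = mex{2,1,1} = 0
G(10) = mex{2,2,1,0} = 3
G(11) = mex{2,2,1,0,0} = 3
G(12) = mex{0,2,2,0,0} = 1
G(13) = mex{3,0,2,1,0} = 4
G(14) = mex{3,3,2,1,1} = 0
G(15) = mex{1,3,0,1,1} = 2
G(16) = mex{4,1,3,2,1} = 0
G(17) = mex{0,4,3,2,2} = 1
G(18) = mex{2,0,1,2,2} = 3
G(19) = mex{0,2,4,0,2} = 1
G(20) = mex{1,0,0,3,0} = 2
G(21) = mex{3,1,2,3,3} = 0

0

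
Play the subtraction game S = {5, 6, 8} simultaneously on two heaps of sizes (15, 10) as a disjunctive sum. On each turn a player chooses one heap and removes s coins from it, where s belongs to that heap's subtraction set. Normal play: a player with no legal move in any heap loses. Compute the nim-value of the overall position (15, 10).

2

All heaps use S = {5, 6, 8}:
G(0) = 0
G(1) = mex{} = 0
G(2) = mex{} = 0
G(3) = mex{} = 0
G(4) = mex{} = 0
G(5) = mex{0} = 1
G(6) = mex{0,0} = 1
G(7) = mex{0,0} = 1
G(8) = mex{0,0,0} = 1
G(9) = mex{0,0,0} = 1
G(10) = mex{1,0,0} = 2
G(11) = mex{1,1,0} = 2
G(12) = mex{1,1,0} = 2
G(13) = mex{1,1,1} = 0
G(14) = mex{1,1,1} = 0
G(15) = mex{2,1,1} = 0
Heap A: G(15) = 0.
Heap B: G(10) = 2.
Combined Grundy value = 0 ⊕ 2 = 2.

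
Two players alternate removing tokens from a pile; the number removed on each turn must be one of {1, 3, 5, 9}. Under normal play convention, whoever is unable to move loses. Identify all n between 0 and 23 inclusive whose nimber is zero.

n :  0  1  2  3  4  5  6  7  8  9 10 11 12 13 14 15 16 17 18 19 20 21 22 23
G :  0  1  0  1  0  1  0  1  0  1  0  1  0  1  0  1  0  1  0  1  0  1  0  1
P-positions are exactly the n with G(n) = 0.

0, 2, 4, 6, 8, 10, 12, 14, 16, 18, 20, 22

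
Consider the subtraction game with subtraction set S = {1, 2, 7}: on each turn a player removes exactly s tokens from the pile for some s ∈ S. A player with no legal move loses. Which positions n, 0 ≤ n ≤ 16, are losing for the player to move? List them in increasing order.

0, 3, 6, 9, 12, 15

G(0) = 0
G(1) = mex{0} = 1
G(2) = mex{1,0} = 2
G(3) = mex{2,1} = 0
G(4) = mex{0,2} = 1
G(5) = mex{1,0} = 2
G(6) = mex{2,1} = 0
G(7) = mex{0,2,0} = 1
G(8) = mex{1,0,1} = 2
G(9) = mex{2,1,2} = 0
G(10) = mex{0,2,0} = 1
G(11) = mex{1,0,1} = 2
G(12) = mex{2,1,2} = 0
G(13) = mex{0,2,0} = 1
G(14) = mex{1,0,1} = 2
G(15) = mex{2,1,2} = 0
G(16) = mex{0,2,0} = 1
P-positions are exactly the n with G(n) = 0.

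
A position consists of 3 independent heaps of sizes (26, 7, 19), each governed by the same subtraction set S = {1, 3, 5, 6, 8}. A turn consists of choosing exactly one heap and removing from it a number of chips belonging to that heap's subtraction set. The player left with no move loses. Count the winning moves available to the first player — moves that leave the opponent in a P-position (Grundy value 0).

All heaps use S = {1, 3, 5, 6, 8}:
n :  0  1  2  3  4  5  6  7  8  9 10 11 12 13 14 15 16 17 18 19 20 21 22 23 24 25 26
G :  0  1  0  1  0  1  2  3  2  3  2  0  1  0  1  0  1  2  3  2  3  2  0  1  0  1  0
Heap A: G(26) = 0.
Heap B: G(7) = 3.
Heap C: G(19) = 2.
Combined Grundy value = 0 ⊕ 3 ⊕ 2 = 1.
A winning move leaves total XOR = 0, i.e. changes one component's Grundy value g to g ⊕ X where X is the current total.
Heap A: need g' = 0⊕1 = 1. Options: 26−1→G=1, 26−3→G=1, 26−5→G=2, 26−6→G=3, 26−8→G=3. Hits: 2.
Heap B: need g' = 3⊕1 = 2. Options: 7−1→G=2, 7−3→G=0, 7−5→G=0, 7−6→G=1. Hits: 1.
Heap C: need g' = 2⊕1 = 3. Options: 19−1→G=3, 19−3→G=1, 19−5→G=1, 19−6→G=0, 19−8→G=0. Hits: 1.

4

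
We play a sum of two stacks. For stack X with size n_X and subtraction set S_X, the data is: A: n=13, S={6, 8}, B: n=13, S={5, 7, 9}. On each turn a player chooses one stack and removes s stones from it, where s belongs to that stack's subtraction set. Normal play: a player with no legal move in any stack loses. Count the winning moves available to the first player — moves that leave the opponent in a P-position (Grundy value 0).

Stack A, S = {6, 8}:
n :  0  1  2  3  4  5  6  7  8  9 10 11 12 13
G :  0  0  0  0  0  0  1  1  1  1  1  1  2  2
G_A(13) = 2.
Stack B, S = {5, 7, 9}:
G(0) = 0
G(1) = mex{} = 0
G(2) = mex{} = 0
G(3) = mex{} = 0
G(4) = mex{} = 0
G(5) = mex{0} = 1
G(6) = mex{0} = 1
G(7) = mex{0,0} = 1
G(8) = mex{0,0} = 1
G(9) = mex{0,0,0} = 1
G(10) = mex{1,0,0} = 2
G(11) = mex{1,0,0} = 2
G(12) = mex{1,1,0} = 2
G(13) = mex{1,1,0} = 2
G_B(13) = 2.
Combined Grundy value = 2 ⊕ 2 = 0.
A winning move leaves total XOR = 0, i.e. changes one component's Grundy value g to g ⊕ X where X is the current total.
Stack A: target g' = 2⊕0 = 2, but every legal move changes the Grundy value (mex property), so 0 moves.
Stack B: target g' = 2⊕0 = 2, but every legal move changes the Grundy value (mex property), so 0 moves.

0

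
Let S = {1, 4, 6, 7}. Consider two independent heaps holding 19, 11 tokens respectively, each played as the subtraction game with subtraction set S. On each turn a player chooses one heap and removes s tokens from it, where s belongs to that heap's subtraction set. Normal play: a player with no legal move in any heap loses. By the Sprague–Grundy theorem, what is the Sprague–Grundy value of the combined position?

0

All heaps use S = {1, 4, 6, 7}:
G(0) = 0
G(1) = mex{0} = 1
G(2) = mex{1} = 0
G(3) = mex{0} = 1
G(4) = mex{1,0} = 2
G(5) = mex{2,1} = 0
G(6) = mex{0,0,0} = 1
G(7) = mex{1,1,1,0} = 2
G(8) = mex{2,2,0,1} = 3
G(9) = mex{3,0,1,0} = 2
G(10) = mex{2,1,2,1} = 0
G(11) = mex{0,2,0,2} = 1
G(12) = mex{1,3,1,0} = 2
G(13) = mex{2,2,2,1} = 0
G(14) = mex{0,0,3,2} = 1
G(15) = mex{1,1,2,3} = 0
G(16) = mex{0,2,0,2} = 1
G(17) = mex{1,0,1,0} = 2
G(18) = mex{2,1,2,1} = 0
G(19) = mex{0,0,0,2} = 1
Heap A: G(19) = 1.
Heap B: G(11) = 1.
Combined Grundy value = 1 ⊕ 1 = 0.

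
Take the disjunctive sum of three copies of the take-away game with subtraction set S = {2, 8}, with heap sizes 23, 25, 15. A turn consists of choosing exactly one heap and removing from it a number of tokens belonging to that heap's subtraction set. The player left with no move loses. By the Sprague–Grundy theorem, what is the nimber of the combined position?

1

All heaps use S = {2, 8}:
G(0) = 0
G(1) = mex{} = 0
G(2) = mex{0} = 1
G(3) = mex{0} = 1
G(4) = mex{1} = 0
G(5) = mex{1} = 0
G(6) = mex{0} = 1
G(7) = mex{0} = 1
G(8) = mex{1,0} = 2
G(9) = mex{1,0} = 2
G(10) = mex{2,1} = 0
G(11) = mex{2,1} = 0
G(12) = mex{0,0} = 1
G(13) = mex{0,0} = 1
G(14) = mex{1,1} = 0
G(15) = mex{1,1} = 0
G(16) = mex{0,2} = 1
G(17) = mex{0,2} = 1
G(18) = mex{1,0} = 2
G(19) = mex{1,0} = 2
G(20) = mex{2,1} = 0
G(21) = mex{2,1} = 0
G(22) = mex{0,0} = 1
G(23) = mex{0,0} = 1
G(24) = mex{1,1} = 0
G(25) = mex{1,1} = 0
Heap A: G(23) = 1.
Heap B: G(25) = 0.
Heap C: G(15) = 0.
Combined Grundy value = 1 ⊕ 0 ⊕ 0 = 1.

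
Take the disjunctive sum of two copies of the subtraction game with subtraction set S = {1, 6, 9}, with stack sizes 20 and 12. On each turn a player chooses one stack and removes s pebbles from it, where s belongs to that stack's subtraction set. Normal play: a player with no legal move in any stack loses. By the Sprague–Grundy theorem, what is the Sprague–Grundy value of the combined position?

1

All stacks use S = {1, 6, 9}:
G(0) = 0
G(1) = mex{0} = 1
G(2) = mex{1} = 0
G(3) = mex{0} = 1
G(4) = mex{1} = 0
G(5) = mex{0} = 1
G(6) = mex{1,0} = 2
G(7) = mex{2,1} = 0
G(8) = mex{0,0} = 1
G(9) = mex{1,1,0} = 2
G(10) = mex{2,0,1} = 3
G(11) = mex{3,1,0} = 2
G(12) = mex{2,2,1} = 0
G(13) = mex{0,0,0} = 1
G(14) = mex{1,1,1} = 0
G(15) = mex{0,2,2} = 1
G(16) = mex{1,3,0} = 2
G(17) = mex{2,2,1} = 0
G(18) = mex{0,0,2} = 1
G(19) = mex{1,1,3} = 0
G(20) = mex{0,0,2} = 1
Stack A: G(20) = 1.
Stack B: G(12) = 0.
Combined Grundy value = 1 ⊕ 0 = 1.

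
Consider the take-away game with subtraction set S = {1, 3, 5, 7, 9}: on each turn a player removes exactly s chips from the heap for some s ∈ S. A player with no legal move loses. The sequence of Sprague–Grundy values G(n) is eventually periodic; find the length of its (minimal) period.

2

G(0) = 0
G(1) = mex{0} = 1
G(2) = mex{1} = 0
G(3) = mex{0,0} = 1
G(4) = mex{1,1} = 0
G(5) = mex{0,0,0} = 1
G(6) = mex{1,1,1} = 0
G(7) = mex{0,0,0,0} = 1
G(8) = mex{1,1,1,1} = 0
G(9) = mex{0,0,0,0,0} = 1
G(10) = mex{1,1,1,1,1} = 0
G(11) = mex{0,0,0,0,0} = 1
G(12) = mex{1,1,1,1,1} = 0
G(13) = mex{0,0,0,0,0} = 1
G(14) = mex{1,1,1,1,1} = 0
G(n+2) = G(n) holds for n = 0,…,8 (a full window of length max(S) = 9), so the sequence is purely periodic with period 2.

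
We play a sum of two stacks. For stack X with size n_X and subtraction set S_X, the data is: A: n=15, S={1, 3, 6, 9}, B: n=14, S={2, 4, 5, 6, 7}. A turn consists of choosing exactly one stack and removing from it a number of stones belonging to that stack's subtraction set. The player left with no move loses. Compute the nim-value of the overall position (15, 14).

3

Stack A, S = {1, 3, 6, 9}:
G(0) = 0
G(1) = mex{0} = 1
G(2) = mex{1} = 0
G(3) = mex{0,0} = 1
G(4) = mex{1,1} = 0
G(5) = mex{0,0} = 1
G(6) = mex{1,1,0} = 2
G(7) = mex{2,0,1} = 3
G(8) = mex{3,1,0} = 2
G(9) = mex{2,2,1,0} = 3
G(10) = mex{3,3,0,1} = 2
G(11) = mex{2,2,1,0} = 3
G(12) = mex{3,3,2,1} = 0
G(13) = mex{0,2,3,0} = 1
G(14) = mex{1,3,2,1} = 0
G(15) = mex{0,0,3,2} = 1
G_A(15) = 1.
Stack B, S = {2, 4, 5, 6, 7}:
n :  0  1  2  3  4  5  6  7  8  9 10 11 12 13 14
G :  0  0  1  1  2  2  3  3  4  0  0  1  1  2  2
G_B(14) = 2.
Combined Grundy value = 1 ⊕ 2 = 3.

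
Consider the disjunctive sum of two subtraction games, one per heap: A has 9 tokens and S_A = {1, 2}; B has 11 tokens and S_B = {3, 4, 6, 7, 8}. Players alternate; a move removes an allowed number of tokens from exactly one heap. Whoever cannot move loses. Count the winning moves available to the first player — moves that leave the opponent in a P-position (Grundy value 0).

Heap A, S = {1, 2}:
G(0) = 0
G(1) = mex{0} = 1
G(2) = mex{1,0} = 2
G(3) = mex{2,1} = 0
G(4) = mex{0,2} = 1
G(5) = mex{1,0} = 2
G(6) = mex{2,1} = 0
G(7) = mex{0,2} = 1
G(8) = mex{1,0} = 2
G(9) = mex{2,1} = 0
G_A(9) = 0.
Heap B, S = {3, 4, 6, 7, 8}:
n :  0  1  2  3  4  5  6  7  8  9 10 11
G :  0  0  0  1  1  1  2  2  2  3  3  0
G_B(11) = 0.
Combined Grundy value = 0 ⊕ 0 = 0.
A winning move leaves total XOR = 0, i.e. changes one component's Grundy value g to g ⊕ X where X is the current total.
Heap A: target g' = 0⊕0 = 0, but every legal move changes the Grundy value (mex property), so 0 moves.
Heap B: target g' = 0⊕0 = 0, but every legal move changes the Grundy value (mex property), so 0 moves.

0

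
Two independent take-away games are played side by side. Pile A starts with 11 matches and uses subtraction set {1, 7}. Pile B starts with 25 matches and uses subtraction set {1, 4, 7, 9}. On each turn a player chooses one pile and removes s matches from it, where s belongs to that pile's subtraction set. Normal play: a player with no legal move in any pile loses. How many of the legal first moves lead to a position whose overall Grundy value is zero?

Pile A, S = {1, 7}:
n :  0  1  2  3  4  5  6  7  8  9 10 11
G :  0  1  0  1  0  1  0  1  0  1  0  1
G_A(11) = 1.
Pile B, S = {1, 4, 7, 9}:
n :  0  1  2  3  4  5  6  7  8  9 10 11 12 13 14 15 16 17 18 19 20 21 22 23 24 25
G :  0  1  0  1  2  0  1  2  0  1  0  1  2  0  1  2  0  1  0  1  2  0  1  2  0  1
G_B(25) = 1.
Combined Grundy value = 1 ⊕ 1 = 0.
A winning move leaves total XOR = 0, i.e. changes one component's Grundy value g to g ⊕ X where X is the current total.
Pile A: target g' = 1⊕0 = 1, but every legal move changes the Grundy value (mex property), so 0 moves.
Pile B: target g' = 1⊕0 = 1, but every legal move changes the Grundy value (mex property), so 0 moves.

0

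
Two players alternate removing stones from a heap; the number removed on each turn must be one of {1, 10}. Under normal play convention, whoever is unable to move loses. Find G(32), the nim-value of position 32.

2

G(0) = 0
G(1) = mex{0} = 1
G(2) = mex{1} = 0
G(3) = mex{0} = 1
G(4) = mex{1} = 0
G(5) = mex{0} = 1
G(6) = mex{1} = 0
G(7) = mex{0} = 1
G(8) = mex{1} = 0
G(9) = mex{0} = 1
G(10) = mex{1,0} = 2
G(11) = mex{2,1} = 0
G(12) = mex{0,0} = 1
G(13) = mex{1,1} = 0
G(14) = mex{0,0} = 1
G(15) = mex{1,1} = 0
G(16) = mex{0,0} = 1
G(17) = mex{1,1} = 0
G(18) = mex{0,0} = 1
G(19) = mex{1,1} = 0
G(20) = mex{0,2} = 1
G(21) = mex{1,0} = 2
G(22) = mex{2,1} = 0
G(23) = mex{0,0} = 1
G(24) = mex{1,1} = 0
G(25) = mex{0,0} = 1
G(26) = mex{1,1} = 0
G(27) = mex{0,0} = 1
G(28) = mex{1,1} = 0
G(29) = mex{0,0} = 1
G(30) = mex{1,1} = 0
G(31) = mex{0,2} = 1
G(32) = mex{1,0} = 2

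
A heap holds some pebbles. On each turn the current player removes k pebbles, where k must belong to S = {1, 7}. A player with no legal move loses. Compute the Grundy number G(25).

n :  0  1  2  3  4  5  6  7  8  9 10 11 12 13 14 15 16 17 18 19 20 21 22 23 24 25
G :  0  1  0  1  0  1  0  1  0  1  0  1  0  1  0  1  0  1  0  1  0  1  0  1  0  1

1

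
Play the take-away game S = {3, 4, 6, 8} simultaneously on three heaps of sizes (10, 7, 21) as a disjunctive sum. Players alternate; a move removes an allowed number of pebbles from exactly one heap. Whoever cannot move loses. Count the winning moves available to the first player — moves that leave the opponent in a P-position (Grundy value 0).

All heaps use S = {3, 4, 6, 8}:
n :  0  1  2  3  4  5  6  7  8  9 10 11 12 13 14 15 16 17 18 19 20 21
G :  0  0  0  1  1  1  2  2  2  3  3  0  0  0  1  1  1  2  2  2  3  3
Heap A: G(10) = 3.
Heap B: G(7) = 2.
Heap C: G(21) = 3.
Combined Grundy value = 3 ⊕ 2 ⊕ 3 = 2.
A winning move leaves total XOR = 0, i.e. changes one component's Grundy value g to g ⊕ X where X is the current total.
Heap A: need g' = 3⊕2 = 1. Options: 10−3→G=2, 10−4→G=2, 10−6→G=1, 10−8→G=0. Hits: 1.
Heap B: need g' = 2⊕2 = 0. Options: 7−3→G=1, 7−4→G=1, 7−6→G=0. Hits: 1.
Heap C: need g' = 3⊕2 = 1. Options: 21−3→G=2, 21−4→G=2, 21−6→G=1, 21−8→G=0. Hits: 1.

3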